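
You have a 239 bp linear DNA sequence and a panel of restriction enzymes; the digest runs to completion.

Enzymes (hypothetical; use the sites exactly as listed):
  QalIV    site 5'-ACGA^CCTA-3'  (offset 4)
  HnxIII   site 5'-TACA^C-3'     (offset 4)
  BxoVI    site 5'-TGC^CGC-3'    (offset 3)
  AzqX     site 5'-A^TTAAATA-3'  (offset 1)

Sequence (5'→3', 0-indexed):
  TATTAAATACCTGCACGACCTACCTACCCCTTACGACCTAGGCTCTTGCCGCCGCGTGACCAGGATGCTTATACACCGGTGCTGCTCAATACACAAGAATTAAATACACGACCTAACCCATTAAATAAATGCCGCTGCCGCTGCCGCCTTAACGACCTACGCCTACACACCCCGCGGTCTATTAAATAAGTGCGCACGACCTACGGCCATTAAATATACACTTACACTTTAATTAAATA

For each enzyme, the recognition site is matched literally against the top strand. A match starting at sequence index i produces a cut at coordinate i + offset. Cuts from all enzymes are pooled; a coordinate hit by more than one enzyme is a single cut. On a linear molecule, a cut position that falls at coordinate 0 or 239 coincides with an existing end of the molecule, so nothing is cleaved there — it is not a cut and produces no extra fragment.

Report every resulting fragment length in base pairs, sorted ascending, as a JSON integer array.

[2,3,6,6,6,6,6,7,9,9,10,11,11,12,12,13,14,16,18,18,18,26]

Site scan:
  QalIV ACGACCTA/4: at [14, 32, 107, 151, 195] ⇒ [18, 36, 111, 155, 199]
  HnxIII TACAC/4: at [71, 89, 104, 163, 216, 222] ⇒ [75, 93, 108, 167, 220, 226]
  BxoVI TGCCGC/3: at [46, 129, 135, 141] ⇒ [49, 132, 138, 144]
  AzqX ATTAAATA/1: at [1, 98, 119, 180, 208, 231] ⇒ [2, 99, 120, 181, 209, 232]

All cut coordinates (distinct, sorted): [2, 18, 36, 49, 75, 93, 99, 108, 111, 120, 132, 138, 144, 155, 167, 181, 199, 209, 220, 226, 232]

Fragments:
  [0,2): 2 bp
  [2,18): 16 bp
  [18,36): 18 bp
  [36,49): 13 bp
  [49,75): 26 bp
  [75,93): 18 bp
  [93,99): 6 bp
  [99,108): 9 bp
  [108,111): 3 bp
  [111,120): 9 bp
  [120,132): 12 bp
  [132,138): 6 bp
  [138,144): 6 bp
  [144,155): 11 bp
  [155,167): 12 bp
  [167,181): 14 bp
  [181,199): 18 bp
  [199,209): 10 bp
  [209,220): 11 bp
  [220,226): 6 bp
  [226,232): 6 bp
  [232,239): 7 bp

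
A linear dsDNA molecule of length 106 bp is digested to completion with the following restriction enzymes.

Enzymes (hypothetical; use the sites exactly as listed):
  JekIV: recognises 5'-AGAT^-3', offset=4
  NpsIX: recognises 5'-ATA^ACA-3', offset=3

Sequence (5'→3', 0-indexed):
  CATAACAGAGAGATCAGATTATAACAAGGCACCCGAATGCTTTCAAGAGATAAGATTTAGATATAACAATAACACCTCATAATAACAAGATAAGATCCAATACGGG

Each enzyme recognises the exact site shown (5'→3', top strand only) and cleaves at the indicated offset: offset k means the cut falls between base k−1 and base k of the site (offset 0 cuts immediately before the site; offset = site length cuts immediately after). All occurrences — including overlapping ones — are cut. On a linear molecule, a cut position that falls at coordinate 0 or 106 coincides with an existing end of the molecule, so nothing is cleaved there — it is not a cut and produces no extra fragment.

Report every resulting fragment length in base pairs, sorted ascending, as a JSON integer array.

[3,4,4,5,5,5,6,6,7,10,10,13,28]

Site scan:
  JekIV (AGAT, off=4): starts [10, 15, 47, 52, 58, 87, 92] → cuts [14, 19, 51, 56, 62, 91, 96]
  NpsIX (ATAACA, off=3): starts [1, 20, 62, 68, 81] → cuts [4, 23, 65, 71, 84]

Pooled cuts: [4, 14, 19, 23, 51, 56, 62, 65, 71, 84, 91, 96]

Fragment lengths:
  [0,4): 4 bp
  [4,14): 10 bp
  [14,19): 5 bp
  [19,23): 4 bp
  [23,51): 28 bp
  [51,56): 5 bp
  [56,62): 6 bp
  [62,65): 3 bp
  [65,71): 6 bp
  [71,84): 13 bp
  [84,91): 7 bp
  [91,96): 5 bp
  [96,106): 10 bp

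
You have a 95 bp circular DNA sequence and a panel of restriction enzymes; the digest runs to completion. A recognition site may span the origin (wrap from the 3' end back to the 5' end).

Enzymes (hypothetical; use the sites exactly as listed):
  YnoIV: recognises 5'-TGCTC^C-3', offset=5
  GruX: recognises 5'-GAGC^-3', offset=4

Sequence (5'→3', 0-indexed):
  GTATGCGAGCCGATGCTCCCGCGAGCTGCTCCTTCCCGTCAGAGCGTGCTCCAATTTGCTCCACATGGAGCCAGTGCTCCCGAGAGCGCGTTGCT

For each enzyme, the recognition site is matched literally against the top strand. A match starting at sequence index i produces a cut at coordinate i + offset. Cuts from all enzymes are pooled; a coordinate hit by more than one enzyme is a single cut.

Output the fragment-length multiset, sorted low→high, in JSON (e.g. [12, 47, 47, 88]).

[5,6,8,8,8,8,10,10,14,18]

Site scan:
  YnoIV TGCTCC/5: at [13, 26, 46, 56, 74] ⇒ [18, 31, 51, 61, 79]
  GruX GAGC/4: at [6, 22, 41, 67, 83] ⇒ [10, 26, 45, 71, 87]

All cut coordinates (distinct, sorted): [10, 18, 26, 31, 45, 51, 61, 71, 79, 87]

Fragments:
  10→18: 8 bp
  18→26: 8 bp
  26→31: 5 bp
  31→45: 14 bp
  45→51: 6 bp
  51→61: 10 bp
  61→71: 10 bp
  71→79: 8 bp
  79→87: 8 bp
  87→10 (wrap): 95-87+10 = 18 bp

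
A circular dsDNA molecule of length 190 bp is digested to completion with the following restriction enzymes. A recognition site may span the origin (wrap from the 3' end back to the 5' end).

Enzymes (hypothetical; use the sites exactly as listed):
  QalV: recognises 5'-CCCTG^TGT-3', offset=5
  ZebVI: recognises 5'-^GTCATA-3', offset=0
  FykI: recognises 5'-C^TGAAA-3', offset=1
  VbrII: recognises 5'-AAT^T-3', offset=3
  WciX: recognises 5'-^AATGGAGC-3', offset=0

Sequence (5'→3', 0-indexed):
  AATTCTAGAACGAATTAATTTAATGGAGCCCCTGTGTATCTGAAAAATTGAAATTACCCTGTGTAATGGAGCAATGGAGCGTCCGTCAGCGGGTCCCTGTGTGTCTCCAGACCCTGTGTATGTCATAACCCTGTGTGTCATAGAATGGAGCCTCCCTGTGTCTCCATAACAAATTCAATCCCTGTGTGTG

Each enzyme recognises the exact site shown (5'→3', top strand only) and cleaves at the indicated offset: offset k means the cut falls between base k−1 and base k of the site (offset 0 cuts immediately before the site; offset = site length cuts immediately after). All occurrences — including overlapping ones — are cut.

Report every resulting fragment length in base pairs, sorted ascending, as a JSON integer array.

Site scan:
  QalV (CCCTGTGT, off=5): starts [29, 56, 94, 111, 128, 153, 179] → cuts [34, 61, 99, 116, 133, 158, 184]
  ZebVI (GTCATA, off=0): starts [121, 136] → cuts [121, 136]
  FykI (CTGAAA, off=1): starts [39] → cuts [40]
  VbrII (AATT, off=3): starts [0, 12, 16, 45, 51, 171] → cuts [3, 15, 19, 48, 54, 174]
  WciX (AATGGAGC, off=0): starts [21, 64, 72, 143] → cuts [21, 64, 72, 143]

All cut coordinates (distinct, sorted): [3, 15, 19, 21, 34, 40, 48, 54, 61, 64, 72, 99, 116, 121, 133, 136, 143, 158, 174, 184]

Fragments:
  3→15: 12 bp
  15→19: 4 bp
  19→21: 2 bp
  21→34: 13 bp
  34→40: 6 bp
  40→48: 8 bp
  48→54: 6 bp
  54→61: 7 bp
  61→64: 3 bp
  64→72: 8 bp
  72→99: 27 bp
  99→116: 17 bp
  116→121: 5 bp
  121→133: 12 bp
  133→136: 3 bp
  136→143: 7 bp
  143→158: 15 bp
  158→174: 16 bp
  174→184: 10 bp
  184→3 (wrap): 190-184+3 = 9 bp

[2,3,3,4,5,6,6,7,7,8,8,9,10,12,12,13,15,16,17,27]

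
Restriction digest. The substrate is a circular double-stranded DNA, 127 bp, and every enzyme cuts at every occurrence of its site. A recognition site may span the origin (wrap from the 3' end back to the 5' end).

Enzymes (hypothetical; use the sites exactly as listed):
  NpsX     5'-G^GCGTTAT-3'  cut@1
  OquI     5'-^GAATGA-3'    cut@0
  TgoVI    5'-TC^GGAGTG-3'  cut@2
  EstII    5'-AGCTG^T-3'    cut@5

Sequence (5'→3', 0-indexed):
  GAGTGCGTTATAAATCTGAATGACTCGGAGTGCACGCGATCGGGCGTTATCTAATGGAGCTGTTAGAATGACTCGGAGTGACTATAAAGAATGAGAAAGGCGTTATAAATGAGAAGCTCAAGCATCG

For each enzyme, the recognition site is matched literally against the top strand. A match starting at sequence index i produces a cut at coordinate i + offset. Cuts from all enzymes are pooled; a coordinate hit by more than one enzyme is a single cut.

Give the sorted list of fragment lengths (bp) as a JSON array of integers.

[3,9,9,11,14,17,18,19,27]

Site scan:
  NpsX GGCGTTAT/1: at [42, 98] ⇒ [43, 99]
  OquI GAATGA/0: at [17, 65, 88] ⇒ [17, 65, 88]
  TgoVI TCGGAGTG/2: at [24, 72, 124] ⇒ [26, 74, 126]
  EstII AGCTGT/5: at [57] ⇒ [62]

All cut coordinates (distinct, sorted): [17, 26, 43, 62, 65, 74, 88, 99, 126]

Fragment lengths:
  17→26: 9 bp
  26→43: 17 bp
  43→62: 19 bp
  62→65: 3 bp
  65→74: 9 bp
  74→88: 14 bp
  88→99: 11 bp
  99→126: 27 bp
  126→17 (wrap): 127-126+17 = 18 bp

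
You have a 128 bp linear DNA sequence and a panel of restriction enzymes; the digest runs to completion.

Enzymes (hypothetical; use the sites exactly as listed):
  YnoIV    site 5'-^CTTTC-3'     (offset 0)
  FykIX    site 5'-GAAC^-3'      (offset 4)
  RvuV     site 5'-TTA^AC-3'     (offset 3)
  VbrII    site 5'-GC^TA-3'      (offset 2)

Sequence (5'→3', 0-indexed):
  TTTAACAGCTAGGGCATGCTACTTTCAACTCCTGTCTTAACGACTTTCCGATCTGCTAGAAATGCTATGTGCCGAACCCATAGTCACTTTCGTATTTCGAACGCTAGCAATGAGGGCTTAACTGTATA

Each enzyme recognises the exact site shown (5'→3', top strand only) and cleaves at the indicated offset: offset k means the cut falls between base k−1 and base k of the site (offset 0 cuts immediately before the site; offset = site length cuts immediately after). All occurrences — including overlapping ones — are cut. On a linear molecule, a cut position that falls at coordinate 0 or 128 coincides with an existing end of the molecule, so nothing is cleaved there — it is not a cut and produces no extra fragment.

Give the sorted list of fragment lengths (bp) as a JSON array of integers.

[2,2,4,4,5,8,9,9,10,12,13,16,16,18]

Scan for sites:
  YnoIV (CTTTC, off=0): starts [21, 43, 86] → cuts [21, 43, 86]
  FykIX (GAAC, off=4): starts [73, 98] → cuts [77, 102]
  RvuV (TTAAC, off=3): starts [1, 36, 117] → cuts [4, 39, 120]
  VbrII (GCTA, off=2): starts [7, 17, 54, 63, 102] → cuts [9, 19, 56, 65, 104]

All cut coordinates (distinct, sorted): [4, 9, 19, 21, 39, 43, 56, 65, 77, 86, 102, 104, 120]

Fragment lengths:
  [0,4): 4 bp
  [4,9): 5 bp
  [9,19): 10 bp
  [19,21): 2 bp
  [21,39): 18 bp
  [39,43): 4 bp
  [43,56): 13 bp
  [56,65): 9 bp
  [65,77): 12 bp
  [77,86): 9 bp
  [86,102): 16 bp
  [102,104): 2 bp
  [104,120): 16 bp
  [120,128): 8 bp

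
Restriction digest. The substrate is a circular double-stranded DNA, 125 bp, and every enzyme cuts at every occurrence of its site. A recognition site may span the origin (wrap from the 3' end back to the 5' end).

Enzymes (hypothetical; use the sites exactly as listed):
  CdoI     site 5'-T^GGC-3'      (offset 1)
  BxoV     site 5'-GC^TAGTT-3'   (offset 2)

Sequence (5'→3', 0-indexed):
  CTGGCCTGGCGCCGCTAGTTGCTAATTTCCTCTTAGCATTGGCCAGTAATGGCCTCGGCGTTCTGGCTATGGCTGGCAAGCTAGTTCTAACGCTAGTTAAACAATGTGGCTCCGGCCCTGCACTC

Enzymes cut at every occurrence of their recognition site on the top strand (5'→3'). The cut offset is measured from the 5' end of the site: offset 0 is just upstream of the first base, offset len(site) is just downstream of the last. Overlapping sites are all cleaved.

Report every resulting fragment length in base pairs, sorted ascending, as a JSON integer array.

[4,5,6,7,8,10,12,14,14,20,25]

Per-enzyme occurrences:
  CdoI TGGC/1: at [1, 6, 39, 49, 63, 69, 73, 106] ⇒ [2, 7, 40, 50, 64, 70, 74, 107]
  BxoV GCTAGTT/2: at [13, 79, 91] ⇒ [15, 81, 93]

Pooled cuts: [2, 7, 15, 40, 50, 64, 70, 74, 81, 93, 107]

Fragments:
  2→7: 5 bp
  7→15: 8 bp
  15→40: 25 bp
  40→50: 10 bp
  50→64: 14 bp
  64→70: 6 bp
  70→74: 4 bp
  74→81: 7 bp
  81→93: 12 bp
  93→107: 14 bp
  107→2 (wrap): 125-107+2 = 20 bp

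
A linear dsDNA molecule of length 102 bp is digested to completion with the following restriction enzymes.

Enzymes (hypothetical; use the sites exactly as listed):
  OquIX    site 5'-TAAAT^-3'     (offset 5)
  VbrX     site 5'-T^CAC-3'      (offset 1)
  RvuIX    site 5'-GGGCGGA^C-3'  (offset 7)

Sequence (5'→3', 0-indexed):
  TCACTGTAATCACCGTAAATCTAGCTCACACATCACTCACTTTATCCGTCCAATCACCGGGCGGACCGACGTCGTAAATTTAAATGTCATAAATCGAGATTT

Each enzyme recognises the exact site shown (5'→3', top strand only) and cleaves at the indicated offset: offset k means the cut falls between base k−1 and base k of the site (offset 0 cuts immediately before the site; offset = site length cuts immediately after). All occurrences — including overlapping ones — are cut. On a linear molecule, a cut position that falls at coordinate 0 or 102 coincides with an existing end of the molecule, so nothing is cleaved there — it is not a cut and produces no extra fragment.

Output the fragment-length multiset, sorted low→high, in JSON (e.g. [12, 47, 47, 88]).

Scan for sites:
  OquIX TAAAT/5: at [15, 74, 80, 89] ⇒ [20, 79, 85, 94]
  VbrX TCAC/1: at [0, 9, 25, 32, 36, 53] ⇒ [1, 10, 26, 33, 37, 54]
  RvuIX GGGCGGAC/7: at [58] ⇒ [65]

All cut coordinates (distinct, sorted): [1, 10, 20, 26, 33, 37, 54, 65, 79, 85, 94]

Fragment lengths:
  [0,1): 1 bp
  [1,10): 9 bp
  [10,20): 10 bp
  [20,26): 6 bp
  [26,33): 7 bp
  [33,37): 4 bp
  [37,54): 17 bp
  [54,65): 11 bp
  [65,79): 14 bp
  [79,85): 6 bp
  [85,94): 9 bp
  [94,102): 8 bp

[1,4,6,6,7,8,9,9,10,11,14,17]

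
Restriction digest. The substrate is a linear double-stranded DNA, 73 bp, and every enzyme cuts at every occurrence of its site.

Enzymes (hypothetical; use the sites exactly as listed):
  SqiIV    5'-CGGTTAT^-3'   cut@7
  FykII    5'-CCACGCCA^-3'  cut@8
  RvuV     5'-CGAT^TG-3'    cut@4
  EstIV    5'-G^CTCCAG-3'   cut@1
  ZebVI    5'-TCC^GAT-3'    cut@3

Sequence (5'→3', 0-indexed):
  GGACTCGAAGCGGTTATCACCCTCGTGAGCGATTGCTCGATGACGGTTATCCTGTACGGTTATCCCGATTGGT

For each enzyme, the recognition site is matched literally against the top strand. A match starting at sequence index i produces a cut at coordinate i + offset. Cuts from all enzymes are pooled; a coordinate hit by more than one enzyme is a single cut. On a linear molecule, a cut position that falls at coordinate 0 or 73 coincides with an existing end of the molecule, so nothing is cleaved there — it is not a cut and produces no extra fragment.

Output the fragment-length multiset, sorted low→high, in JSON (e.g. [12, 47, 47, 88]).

[4,6,13,16,17,17]

Per-enzyme occurrences:
  SqiIV (CGGTTAT, off=7): starts [10, 43, 56] → cuts [17, 50, 63]
  FykII (CCACGCCA, off=8): no sites
  RvuV (CGATTG, off=4): starts [29, 65] → cuts [33, 69]
  EstIV (GCTCCAG, off=1): no sites
  ZebVI (TCCGAT, off=3): no sites

Pooled cuts: [17, 33, 50, 63, 69]

Fragments:
  [0,17): 17 bp
  [17,33): 16 bp
  [33,50): 17 bp
  [50,63): 13 bp
  [63,69): 6 bp
  [69,73): 4 bp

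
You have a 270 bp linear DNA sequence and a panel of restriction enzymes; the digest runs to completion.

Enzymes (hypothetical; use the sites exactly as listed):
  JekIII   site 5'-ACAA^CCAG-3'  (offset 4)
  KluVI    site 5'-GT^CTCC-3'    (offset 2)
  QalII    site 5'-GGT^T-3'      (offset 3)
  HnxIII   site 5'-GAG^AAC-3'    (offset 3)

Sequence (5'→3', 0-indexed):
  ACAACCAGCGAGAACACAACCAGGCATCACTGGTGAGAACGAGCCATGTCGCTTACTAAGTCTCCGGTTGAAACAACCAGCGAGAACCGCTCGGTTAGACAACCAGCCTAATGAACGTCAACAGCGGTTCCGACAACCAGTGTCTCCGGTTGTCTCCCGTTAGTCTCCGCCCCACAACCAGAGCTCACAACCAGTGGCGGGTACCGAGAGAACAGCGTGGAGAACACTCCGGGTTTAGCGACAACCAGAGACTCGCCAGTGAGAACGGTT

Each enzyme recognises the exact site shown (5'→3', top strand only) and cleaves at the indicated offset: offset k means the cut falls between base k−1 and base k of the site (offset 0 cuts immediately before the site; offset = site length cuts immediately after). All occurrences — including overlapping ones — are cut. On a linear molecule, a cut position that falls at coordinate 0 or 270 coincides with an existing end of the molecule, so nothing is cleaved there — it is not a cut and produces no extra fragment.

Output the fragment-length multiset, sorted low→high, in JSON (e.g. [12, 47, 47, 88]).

Site scan:
  JekIII (ACAACCAG, off=4): starts [0, 15, 72, 98, 132, 173, 186, 240] → cuts [4, 19, 76, 102, 136, 177, 190, 244]
  KluVI (GTCTCC, off=2): starts [59, 141, 151, 162] → cuts [61, 143, 153, 164]
  QalII (GGTT, off=3): starts [65, 92, 125, 147, 231, 266] → cuts [68, 95, 128, 150, 234, 269]
  HnxIII (GAGAAC, off=3): starts [9, 34, 81, 207, 219, 260] → cuts [12, 37, 84, 210, 222, 263]

All cut coordinates (distinct, sorted): [4, 12, 19, 37, 61, 68, 76, 84, 95, 102, 128, 136, 143, 150, 153, 164, 177, 190, 210, 222, 234, 244, 263, 269]

Fragments:
  [0,4): 4 bp
  [4,12): 8 bp
  [12,19): 7 bp
  [19,37): 18 bp
  [37,61): 24 bp
  [61,68): 7 bp
  [68,76): 8 bp
  [76,84): 8 bp
  [84,95): 11 bp
  [95,102): 7 bp
  [102,128): 26 bp
  [128,136): 8 bp
  [136,143): 7 bp
  [143,150): 7 bp
  [150,153): 3 bp
  [153,164): 11 bp
  [164,177): 13 bp
  [177,190): 13 bp
  [190,210): 20 bp
  [210,222): 12 bp
  [222,234): 12 bp
  [234,244): 10 bp
  [244,263): 19 bp
  [263,269): 6 bp
  [269,270): 1 bp

[1,3,4,6,7,7,7,7,7,8,8,8,8,10,11,11,12,12,13,13,18,19,20,24,26]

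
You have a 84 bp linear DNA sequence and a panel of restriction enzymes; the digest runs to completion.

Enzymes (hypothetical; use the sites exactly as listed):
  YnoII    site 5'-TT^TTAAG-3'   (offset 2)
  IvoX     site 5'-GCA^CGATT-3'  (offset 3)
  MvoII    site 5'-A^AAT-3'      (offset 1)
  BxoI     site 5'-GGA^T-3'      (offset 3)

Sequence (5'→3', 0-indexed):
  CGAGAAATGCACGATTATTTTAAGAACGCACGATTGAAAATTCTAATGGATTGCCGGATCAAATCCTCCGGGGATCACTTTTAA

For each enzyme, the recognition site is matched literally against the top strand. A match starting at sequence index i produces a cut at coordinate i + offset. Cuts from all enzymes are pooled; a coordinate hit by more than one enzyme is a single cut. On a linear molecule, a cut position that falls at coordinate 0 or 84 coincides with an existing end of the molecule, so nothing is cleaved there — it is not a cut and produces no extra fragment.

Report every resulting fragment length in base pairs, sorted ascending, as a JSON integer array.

Site scan:
  YnoII (TTTTAAG, off=2): starts [17] → cuts [19]
  IvoX (GCACGATT, off=3): starts [8, 27] → cuts [11, 30]
  MvoII (AAAT, off=1): starts [4, 37, 60] → cuts [5, 38, 61]
  BxoI (GGAT, off=3): starts [47, 55, 71] → cuts [50, 58, 74]

Pooled cuts: [5, 11, 19, 30, 38, 50, 58, 61, 74]

Fragments:
  [0,5): 5 bp
  [5,11): 6 bp
  [11,19): 8 bp
  [19,30): 11 bp
  [30,38): 8 bp
  [38,50): 12 bp
  [50,58): 8 bp
  [58,61): 3 bp
  [61,74): 13 bp
  [74,84): 10 bp

[3,5,6,8,8,8,10,11,12,13]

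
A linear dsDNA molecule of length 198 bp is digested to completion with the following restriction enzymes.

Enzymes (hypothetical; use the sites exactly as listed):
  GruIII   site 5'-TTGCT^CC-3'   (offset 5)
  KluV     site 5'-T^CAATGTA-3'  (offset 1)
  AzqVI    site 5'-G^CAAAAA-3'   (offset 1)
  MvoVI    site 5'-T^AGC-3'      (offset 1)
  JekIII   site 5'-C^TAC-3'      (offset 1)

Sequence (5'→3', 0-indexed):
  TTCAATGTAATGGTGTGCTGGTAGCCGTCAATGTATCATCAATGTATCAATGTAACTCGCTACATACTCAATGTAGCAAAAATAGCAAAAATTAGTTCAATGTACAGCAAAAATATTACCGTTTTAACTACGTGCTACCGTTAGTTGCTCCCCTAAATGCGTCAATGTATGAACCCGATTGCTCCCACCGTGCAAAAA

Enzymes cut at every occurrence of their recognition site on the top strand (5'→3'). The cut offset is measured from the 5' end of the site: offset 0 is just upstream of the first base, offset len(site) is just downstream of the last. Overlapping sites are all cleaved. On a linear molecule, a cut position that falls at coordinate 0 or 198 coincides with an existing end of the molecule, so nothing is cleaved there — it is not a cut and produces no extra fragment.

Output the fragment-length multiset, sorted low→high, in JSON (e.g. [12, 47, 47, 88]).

Scan for sites:
  GruIII (TTGCTCC, off=5): starts [144, 178] → cuts [149, 183]
  KluV (TCAATGTA, off=1): starts [1, 27, 38, 46, 67, 96, 161] → cuts [2, 28, 39, 47, 68, 97, 162]
  AzqVI (GCAAAAA, off=1): starts [75, 84, 106, 191] → cuts [76, 85, 107, 192]
  MvoVI (TAGC, off=1): starts [21, 73, 82] → cuts [22, 74, 83]
  JekIII (CTAC, off=1): starts [59, 127, 134] → cuts [60, 128, 135]

All cut coordinates (distinct, sorted): [2, 22, 28, 39, 47, 60, 68, 74, 76, 83, 85, 97, 107, 128, 135, 149, 162, 183, 192]

Fragment lengths:
  [0,2): 2 bp
  [2,22): 20 bp
  [22,28): 6 bp
  [28,39): 11 bp
  [39,47): 8 bp
  [47,60): 13 bp
  [60,68): 8 bp
  [68,74): 6 bp
  [74,76): 2 bp
  [76,83): 7 bp
  [83,85): 2 bp
  [85,97): 12 bp
  [97,107): 10 bp
  [107,128): 21 bp
  [128,135): 7 bp
  [135,149): 14 bp
  [149,162): 13 bp
  [162,183): 21 bp
  [183,192): 9 bp
  [192,198): 6 bp

[2,2,2,6,6,6,7,7,8,8,9,10,11,12,13,13,14,20,21,21]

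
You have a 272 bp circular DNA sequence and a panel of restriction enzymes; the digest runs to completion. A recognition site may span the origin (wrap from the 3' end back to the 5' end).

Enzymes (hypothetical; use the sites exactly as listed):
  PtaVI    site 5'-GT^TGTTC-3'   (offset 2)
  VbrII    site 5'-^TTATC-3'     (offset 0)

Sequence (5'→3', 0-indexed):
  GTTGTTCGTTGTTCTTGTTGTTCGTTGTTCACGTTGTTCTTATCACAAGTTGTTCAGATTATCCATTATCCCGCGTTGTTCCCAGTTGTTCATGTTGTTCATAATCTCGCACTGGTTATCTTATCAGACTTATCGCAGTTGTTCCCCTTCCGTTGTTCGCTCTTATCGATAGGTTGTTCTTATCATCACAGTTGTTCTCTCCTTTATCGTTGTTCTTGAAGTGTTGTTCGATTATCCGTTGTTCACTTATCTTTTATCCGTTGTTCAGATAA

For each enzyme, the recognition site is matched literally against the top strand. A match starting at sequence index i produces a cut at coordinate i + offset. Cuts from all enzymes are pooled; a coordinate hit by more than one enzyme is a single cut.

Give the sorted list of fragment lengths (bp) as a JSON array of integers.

Scan for sites:
  PtaVI GTTGTTC/2: at [0, 7, 16, 23, 32, 48, 74, 84, 93, 137, 151, 172, 190, 208, 222, 237, 259] ⇒ [2, 9, 18, 25, 34, 50, 76, 86, 95, 139, 153, 174, 192, 210, 224, 239, 261]
  VbrII TTATC/0: at [39, 58, 65, 115, 120, 129, 162, 179, 203, 231, 246, 253] ⇒ [39, 58, 65, 115, 120, 129, 162, 179, 203, 231, 246, 253]

All cut coordinates (distinct, sorted): [2, 9, 18, 25, 34, 39, 50, 58, 65, 76, 86, 95, 115, 120, 129, 139, 153, 162, 174, 179, 192, 203, 210, 224, 231, 239, 246, 253, 261]

Fragment lengths:
  2→9: 7 bp
  9→18: 9 bp
  18→25: 7 bp
  25→34: 9 bp
  34→39: 5 bp
  39→50: 11 bp
  50→58: 8 bp
  58→65: 7 bp
  65→76: 11 bp
  76→86: 10 bp
  86→95: 9 bp
  95→115: 20 bp
  115→120: 5 bp
  120→129: 9 bp
  129→139: 10 bp
  139→153: 14 bp
  153→162: 9 bp
  162→174: 12 bp
  174→179: 5 bp
  179→192: 13 bp
  192→203: 11 bp
  203→210: 7 bp
  210→224: 14 bp
  224→231: 7 bp
  231→239: 8 bp
  239→246: 7 bp
  246→253: 7 bp
  253→261: 8 bp
  261→2 (wrap): 272-261+2 = 13 bp

[5,5,5,7,7,7,7,7,7,7,8,8,8,9,9,9,9,9,10,10,11,11,11,12,13,13,14,14,20]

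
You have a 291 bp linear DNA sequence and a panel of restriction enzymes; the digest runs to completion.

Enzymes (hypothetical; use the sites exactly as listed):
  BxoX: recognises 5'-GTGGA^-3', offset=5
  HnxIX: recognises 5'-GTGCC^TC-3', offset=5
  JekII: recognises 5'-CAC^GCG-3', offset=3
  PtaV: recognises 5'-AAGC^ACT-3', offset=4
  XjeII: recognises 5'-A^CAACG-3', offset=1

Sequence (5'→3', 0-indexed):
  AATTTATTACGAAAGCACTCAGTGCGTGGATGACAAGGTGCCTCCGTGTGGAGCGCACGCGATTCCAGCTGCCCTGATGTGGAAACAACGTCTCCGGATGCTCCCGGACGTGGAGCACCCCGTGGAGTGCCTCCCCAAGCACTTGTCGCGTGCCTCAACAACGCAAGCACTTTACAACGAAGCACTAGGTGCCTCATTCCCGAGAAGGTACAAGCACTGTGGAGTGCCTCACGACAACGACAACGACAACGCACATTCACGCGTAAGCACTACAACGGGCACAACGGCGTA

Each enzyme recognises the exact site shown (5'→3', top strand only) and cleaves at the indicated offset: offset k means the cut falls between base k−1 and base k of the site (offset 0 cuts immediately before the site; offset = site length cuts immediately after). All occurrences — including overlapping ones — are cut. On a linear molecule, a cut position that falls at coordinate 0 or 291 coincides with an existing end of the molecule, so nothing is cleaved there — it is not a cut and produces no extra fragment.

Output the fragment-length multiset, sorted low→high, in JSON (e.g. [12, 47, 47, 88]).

[2,4,4,5,5,6,6,6,6,6,8,8,9,9,9,10,10,10,10,12,12,14,14,14,16,22,25,29]

Site scan:
  BxoX GTGGA/5: at [25, 47, 78, 109, 121, 218] ⇒ [30, 52, 83, 114, 126, 223]
  HnxIX GTGCCTC/5: at [37, 126, 149, 188, 223] ⇒ [42, 131, 154, 193, 228]
  JekII CACGCG/3: at [55, 257] ⇒ [58, 260]
  PtaV AAGCACT/4: at [12, 136, 164, 179, 211, 264] ⇒ [16, 140, 168, 183, 215, 268]
  XjeII ACAACG/1: at [84, 157, 173, 233, 239, 245, 271, 280] ⇒ [85, 158, 174, 234, 240, 246, 272, 281]

All cut coordinates (distinct, sorted): [16, 30, 42, 52, 58, 83, 85, 114, 126, 131, 140, 154, 158, 168, 174, 183, 193, 215, 223, 228, 234, 240, 246, 260, 268, 272, 281]

Fragments:
  [0,16): 16 bp
  [16,30): 14 bp
  [30,42): 12 bp
  [42,52): 10 bp
  [52,58): 6 bp
  [58,83): 25 bp
  [83,85): 2 bp
  [85,114): 29 bp
  [114,126): 12 bp
  [126,131): 5 bp
  [131,140): 9 bp
  [140,154): 14 bp
  [154,158): 4 bp
  [158,168): 10 bp
  [168,174): 6 bp
  [174,183): 9 bp
  [183,193): 10 bp
  [193,215): 22 bp
  [215,223): 8 bp
  [223,228): 5 bp
  [228,234): 6 bp
  [234,240): 6 bp
  [240,246): 6 bp
  [246,260): 14 bp
  [260,268): 8 bp
  [268,272): 4 bp
  [272,281): 9 bp
  [281,291): 10 bp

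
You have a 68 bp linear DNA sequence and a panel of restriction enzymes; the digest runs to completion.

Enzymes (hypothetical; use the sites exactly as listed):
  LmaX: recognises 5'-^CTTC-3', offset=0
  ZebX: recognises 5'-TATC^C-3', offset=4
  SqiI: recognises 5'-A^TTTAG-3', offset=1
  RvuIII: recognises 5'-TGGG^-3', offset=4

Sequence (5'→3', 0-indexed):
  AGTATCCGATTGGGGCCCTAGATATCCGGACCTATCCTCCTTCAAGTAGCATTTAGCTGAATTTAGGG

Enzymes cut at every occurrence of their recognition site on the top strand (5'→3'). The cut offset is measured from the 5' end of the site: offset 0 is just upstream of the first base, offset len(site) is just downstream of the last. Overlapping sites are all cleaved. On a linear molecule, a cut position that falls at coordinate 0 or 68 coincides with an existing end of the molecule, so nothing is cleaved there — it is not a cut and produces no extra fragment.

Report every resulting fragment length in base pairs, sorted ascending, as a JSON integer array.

Scan for sites:
  LmaX (CTTC, off=0): starts [39] → cuts [39]
  ZebX (TATCC, off=4): starts [2, 22, 32] → cuts [6, 26, 36]
  SqiI (ATTTAG, off=1): starts [50, 60] → cuts [51, 61]
  RvuIII (TGGG, off=4): starts [10] → cuts [14]

Pooled cuts: [6, 14, 26, 36, 39, 51, 61]

Fragments:
  [0,6): 6 bp
  [6,14): 8 bp
  [14,26): 12 bp
  [26,36): 10 bp
  [36,39): 3 bp
  [39,51): 12 bp
  [51,61): 10 bp
  [61,68): 7 bp

[3,6,7,8,10,10,12,12]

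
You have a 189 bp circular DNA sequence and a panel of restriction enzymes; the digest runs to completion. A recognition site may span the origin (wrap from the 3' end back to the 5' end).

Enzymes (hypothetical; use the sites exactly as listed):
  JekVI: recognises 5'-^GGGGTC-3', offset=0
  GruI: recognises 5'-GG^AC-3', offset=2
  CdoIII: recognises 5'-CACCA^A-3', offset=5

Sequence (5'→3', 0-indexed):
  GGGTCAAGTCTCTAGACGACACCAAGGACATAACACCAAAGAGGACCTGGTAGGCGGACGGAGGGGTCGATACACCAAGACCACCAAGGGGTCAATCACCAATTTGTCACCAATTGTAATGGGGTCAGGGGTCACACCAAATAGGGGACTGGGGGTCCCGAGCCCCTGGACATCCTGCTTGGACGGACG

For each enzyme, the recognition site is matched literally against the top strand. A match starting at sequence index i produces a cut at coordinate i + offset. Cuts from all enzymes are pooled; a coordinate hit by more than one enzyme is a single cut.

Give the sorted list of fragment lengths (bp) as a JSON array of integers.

Scan for sites:
  JekVI GGGGTC/0: at [62, 87, 120, 127, 151, 188] ⇒ [62, 87, 120, 127, 151, 188]
  GruI GGAC/2: at [25, 42, 55, 145, 167, 180, 184] ⇒ [27, 44, 57, 147, 169, 182, 186]
  CdoIII CACCAA/5: at [19, 33, 72, 81, 96, 107, 134] ⇒ [24, 38, 77, 86, 101, 112, 139]

Pooled cuts: [24, 27, 38, 44, 57, 62, 77, 86, 87, 101, 112, 120, 127, 139, 147, 151, 169, 182, 186, 188]

Fragments:
  24→27: 3 bp
  27→38: 11 bp
  38→44: 6 bp
  44→57: 13 bp
  57→62: 5 bp
  62→77: 15 bp
  77→86: 9 bp
  86→87: 1 bp
  87→101: 14 bp
  101→112: 11 bp
  112→120: 8 bp
  120→127: 7 bp
  127→139: 12 bp
  139→147: 8 bp
  147→151: 4 bp
  151→169: 18 bp
  169→182: 13 bp
  182→186: 4 bp
  186→188: 2 bp
  188→24 (wrap): 189-188+24 = 25 bp

[1,2,3,4,4,5,6,7,8,8,9,11,11,12,13,13,14,15,18,25]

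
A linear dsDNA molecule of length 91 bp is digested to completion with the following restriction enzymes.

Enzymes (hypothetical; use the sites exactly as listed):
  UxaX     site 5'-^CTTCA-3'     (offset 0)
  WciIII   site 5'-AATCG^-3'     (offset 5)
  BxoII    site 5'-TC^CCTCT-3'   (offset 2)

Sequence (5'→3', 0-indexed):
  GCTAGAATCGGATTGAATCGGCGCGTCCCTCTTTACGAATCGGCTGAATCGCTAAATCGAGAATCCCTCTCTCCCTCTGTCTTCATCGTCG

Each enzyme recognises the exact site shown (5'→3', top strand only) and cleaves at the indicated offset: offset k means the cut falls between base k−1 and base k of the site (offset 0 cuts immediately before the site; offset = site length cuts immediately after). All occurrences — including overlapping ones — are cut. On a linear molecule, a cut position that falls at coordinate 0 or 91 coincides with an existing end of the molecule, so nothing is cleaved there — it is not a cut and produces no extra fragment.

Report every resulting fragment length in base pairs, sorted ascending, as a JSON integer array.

[6,7,7,8,8,9,10,10,11,15]

Scan for sites:
  UxaX (CTTCA, off=0): starts [80] → cuts [80]
  WciIII (AATCG, off=5): starts [5, 15, 37, 46, 54] → cuts [10, 20, 42, 51, 59]
  BxoII (TCCCTCT, off=2): starts [25, 63, 71] → cuts [27, 65, 73]

All cut coordinates (distinct, sorted): [10, 20, 27, 42, 51, 59, 65, 73, 80]

Fragments:
  [0,10): 10 bp
  [10,20): 10 bp
  [20,27): 7 bp
  [27,42): 15 bp
  [42,51): 9 bp
  [51,59): 8 bp
  [59,65): 6 bp
  [65,73): 8 bp
  [73,80): 7 bp
  [80,91): 11 bp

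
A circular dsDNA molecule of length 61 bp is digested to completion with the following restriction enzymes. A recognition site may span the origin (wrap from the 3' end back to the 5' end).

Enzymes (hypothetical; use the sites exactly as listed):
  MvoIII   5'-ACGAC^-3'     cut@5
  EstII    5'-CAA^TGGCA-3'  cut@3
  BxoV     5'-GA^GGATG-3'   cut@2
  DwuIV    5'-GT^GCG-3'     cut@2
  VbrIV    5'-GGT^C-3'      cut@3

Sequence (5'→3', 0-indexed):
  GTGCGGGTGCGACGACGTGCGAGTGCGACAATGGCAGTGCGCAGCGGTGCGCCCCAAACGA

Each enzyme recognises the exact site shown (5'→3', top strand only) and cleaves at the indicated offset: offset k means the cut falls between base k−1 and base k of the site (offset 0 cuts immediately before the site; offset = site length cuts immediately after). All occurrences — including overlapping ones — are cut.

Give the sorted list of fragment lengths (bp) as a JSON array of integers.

[2,6,6,7,7,8,10,15]

Site scan:
  MvoIII (ACGAC, off=5): starts [11] → cuts [16]
  EstII (CAATGGCA, off=3): starts [28] → cuts [31]
  BxoV (GAGGATG, off=2): no sites
  DwuIV (GTGCG, off=2): starts [0, 6, 16, 22, 36, 46] → cuts [2, 8, 18, 24, 38, 48]
  VbrIV (GGTC, off=3): no sites

Pooled cuts: [2, 8, 16, 18, 24, 31, 38, 48]

Fragment lengths:
  2→8: 6 bp
  8→16: 8 bp
  16→18: 2 bp
  18→24: 6 bp
  24→31: 7 bp
  31→38: 7 bp
  38→48: 10 bp
  48→2 (wrap): 61-48+2 = 15 bp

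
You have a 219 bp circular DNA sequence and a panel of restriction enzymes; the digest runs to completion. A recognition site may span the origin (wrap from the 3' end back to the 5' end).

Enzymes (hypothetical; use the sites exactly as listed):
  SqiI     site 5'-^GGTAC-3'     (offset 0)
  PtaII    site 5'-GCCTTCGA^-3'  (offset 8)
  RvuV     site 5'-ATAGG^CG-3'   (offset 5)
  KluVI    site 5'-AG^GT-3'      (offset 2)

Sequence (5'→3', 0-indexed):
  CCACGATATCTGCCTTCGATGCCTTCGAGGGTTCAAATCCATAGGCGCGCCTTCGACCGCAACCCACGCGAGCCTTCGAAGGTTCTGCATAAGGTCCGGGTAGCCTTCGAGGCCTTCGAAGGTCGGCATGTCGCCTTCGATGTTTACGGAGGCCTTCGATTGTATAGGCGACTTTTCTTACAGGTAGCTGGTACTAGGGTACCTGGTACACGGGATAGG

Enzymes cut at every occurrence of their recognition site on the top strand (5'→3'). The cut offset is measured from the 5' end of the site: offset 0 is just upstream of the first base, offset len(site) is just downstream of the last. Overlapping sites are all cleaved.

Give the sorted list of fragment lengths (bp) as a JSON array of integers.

[2,2,6,7,8,9,9,9,11,12,15,17,17,19,19,23,34]

Per-enzyme occurrences:
  SqiI (GGTAC, off=0): starts [189, 197, 204] → cuts [189, 197, 204]
  PtaII (GCCTTCGA, off=8): starts [11, 20, 48, 71, 102, 111, 132, 151] → cuts [19, 28, 56, 79, 110, 119, 140, 159]
  RvuV (ATAGGCG, off=5): starts [40, 163] → cuts [45, 168]
  KluVI (AGGT, off=2): starts [79, 91, 119, 181] → cuts [81, 93, 121, 183]

All cut coordinates (distinct, sorted): [19, 28, 45, 56, 79, 81, 93, 110, 119, 121, 140, 159, 168, 183, 189, 197, 204]

Fragment lengths:
  19→28: 9 bp
  28→45: 17 bp
  45→56: 11 bp
  56→79: 23 bp
  79→81: 2 bp
  81→93: 12 bp
  93→110: 17 bp
  110→119: 9 bp
  119→121: 2 bp
  121→140: 19 bp
  140→159: 19 bp
  159→168: 9 bp
  168→183: 15 bp
  183→189: 6 bp
  189→197: 8 bp
  197→204: 7 bp
  204→19 (wrap): 219-204+19 = 34 bp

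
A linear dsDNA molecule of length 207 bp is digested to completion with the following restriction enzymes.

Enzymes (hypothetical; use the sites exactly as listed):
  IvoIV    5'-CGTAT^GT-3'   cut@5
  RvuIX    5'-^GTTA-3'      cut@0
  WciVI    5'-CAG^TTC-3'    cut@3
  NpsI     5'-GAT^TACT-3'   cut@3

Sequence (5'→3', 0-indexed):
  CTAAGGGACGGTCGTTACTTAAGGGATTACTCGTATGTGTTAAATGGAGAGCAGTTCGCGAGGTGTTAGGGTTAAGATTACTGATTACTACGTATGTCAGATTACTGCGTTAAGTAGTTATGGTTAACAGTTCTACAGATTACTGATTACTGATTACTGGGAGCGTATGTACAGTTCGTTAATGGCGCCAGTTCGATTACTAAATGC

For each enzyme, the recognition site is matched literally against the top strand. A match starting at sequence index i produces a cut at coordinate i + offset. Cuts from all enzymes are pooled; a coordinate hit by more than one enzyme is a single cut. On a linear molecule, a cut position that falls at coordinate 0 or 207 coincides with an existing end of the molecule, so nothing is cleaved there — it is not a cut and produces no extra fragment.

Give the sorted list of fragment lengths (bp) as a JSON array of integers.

Scan for sites:
  IvoIV (CGTATGT, off=5): starts [31, 90, 163] → cuts [36, 95, 168]
  RvuIX (GTTA, off=0): starts [13, 38, 64, 70, 108, 116, 122, 177] → cuts [13, 38, 64, 70, 108, 116, 122, 177]
  WciVI (CAGTTC, off=3): starts [51, 127, 171, 188] → cuts [54, 130, 174, 191]
  NpsI (GATTACT, off=3): starts [24, 75, 82, 99, 137, 144, 151, 194] → cuts [27, 78, 85, 102, 140, 147, 154, 197]

All cut coordinates (distinct, sorted): [13, 27, 36, 38, 54, 64, 70, 78, 85, 95, 102, 108, 116, 122, 130, 140, 147, 154, 168, 174, 177, 191, 197]

Fragment lengths:
  [0,13): 13 bp
  [13,27): 14 bp
  [27,36): 9 bp
  [36,38): 2 bp
  [38,54): 16 bp
  [54,64): 10 bp
  [64,70): 6 bp
  [70,78): 8 bp
  [78,85): 7 bp
  [85,95): 10 bp
  [95,102): 7 bp
  [102,108): 6 bp
  [108,116): 8 bp
  [116,122): 6 bp
  [122,130): 8 bp
  [130,140): 10 bp
  [140,147): 7 bp
  [147,154): 7 bp
  [154,168): 14 bp
  [168,174): 6 bp
  [174,177): 3 bp
  [177,191): 14 bp
  [191,197): 6 bp
  [197,207): 10 bp

[2,3,6,6,6,6,6,7,7,7,7,8,8,8,9,10,10,10,10,13,14,14,14,16]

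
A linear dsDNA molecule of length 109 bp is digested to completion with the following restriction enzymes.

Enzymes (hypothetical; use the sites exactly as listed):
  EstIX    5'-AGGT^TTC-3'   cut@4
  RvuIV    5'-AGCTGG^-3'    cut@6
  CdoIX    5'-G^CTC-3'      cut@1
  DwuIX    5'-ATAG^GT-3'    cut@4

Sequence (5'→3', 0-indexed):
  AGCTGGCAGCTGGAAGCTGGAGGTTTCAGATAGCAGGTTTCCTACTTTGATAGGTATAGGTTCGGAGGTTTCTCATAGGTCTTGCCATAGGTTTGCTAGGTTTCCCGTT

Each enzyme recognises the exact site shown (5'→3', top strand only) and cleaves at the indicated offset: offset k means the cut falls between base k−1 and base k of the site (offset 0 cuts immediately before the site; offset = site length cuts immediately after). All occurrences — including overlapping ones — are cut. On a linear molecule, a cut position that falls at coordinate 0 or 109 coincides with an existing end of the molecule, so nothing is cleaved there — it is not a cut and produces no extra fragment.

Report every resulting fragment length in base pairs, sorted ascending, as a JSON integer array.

Per-enzyme occurrences:
  EstIX AGGTTTC/4: at [20, 34, 65, 97] ⇒ [24, 38, 69, 101]
  RvuIV AGCTGG/6: at [0, 7, 14] ⇒ [6, 13, 20]
  CdoIX (GCTC, off=1): no sites
  DwuIX ATAGGT/4: at [49, 55, 74, 86] ⇒ [53, 59, 78, 90]

All cut coordinates (distinct, sorted): [6, 13, 20, 24, 38, 53, 59, 69, 78, 90, 101]

Fragment lengths:
  [0,6): 6 bp
  [6,13): 7 bp
  [13,20): 7 bp
  [20,24): 4 bp
  [24,38): 14 bp
  [38,53): 15 bp
  [53,59): 6 bp
  [59,69): 10 bp
  [69,78): 9 bp
  [78,90): 12 bp
  [90,101): 11 bp
  [101,109): 8 bp

[4,6,6,7,7,8,9,10,11,12,14,15]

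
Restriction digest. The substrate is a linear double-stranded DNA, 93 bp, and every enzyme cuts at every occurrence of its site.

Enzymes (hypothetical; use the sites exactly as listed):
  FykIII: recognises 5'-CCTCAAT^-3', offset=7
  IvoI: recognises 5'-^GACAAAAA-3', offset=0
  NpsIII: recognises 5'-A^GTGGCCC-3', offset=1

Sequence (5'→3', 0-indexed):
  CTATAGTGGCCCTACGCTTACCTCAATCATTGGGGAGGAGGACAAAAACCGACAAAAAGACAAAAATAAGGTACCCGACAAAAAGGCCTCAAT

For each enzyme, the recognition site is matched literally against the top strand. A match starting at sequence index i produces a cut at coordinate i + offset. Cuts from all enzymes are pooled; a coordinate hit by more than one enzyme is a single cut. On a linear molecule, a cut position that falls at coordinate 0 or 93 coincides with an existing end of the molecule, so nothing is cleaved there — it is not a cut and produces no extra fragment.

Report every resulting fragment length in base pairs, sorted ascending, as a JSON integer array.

[5,8,10,13,17,18,22]

Site scan:
  FykIII CCTCAAT/7: at [20, 86] ⇒ [27] (position 93 is a terminus of the linear molecule — no cut)
  IvoI GACAAAAA/0: at [40, 50, 58, 76] ⇒ [40, 50, 58, 76]
  NpsIII AGTGGCCC/1: at [4] ⇒ [5]

Pooled cuts: [5, 27, 40, 50, 58, 76]

Fragment lengths:
  [0,5): 5 bp
  [5,27): 22 bp
  [27,40): 13 bp
  [40,50): 10 bp
  [50,58): 8 bp
  [58,76): 18 bp
  [76,93): 17 bp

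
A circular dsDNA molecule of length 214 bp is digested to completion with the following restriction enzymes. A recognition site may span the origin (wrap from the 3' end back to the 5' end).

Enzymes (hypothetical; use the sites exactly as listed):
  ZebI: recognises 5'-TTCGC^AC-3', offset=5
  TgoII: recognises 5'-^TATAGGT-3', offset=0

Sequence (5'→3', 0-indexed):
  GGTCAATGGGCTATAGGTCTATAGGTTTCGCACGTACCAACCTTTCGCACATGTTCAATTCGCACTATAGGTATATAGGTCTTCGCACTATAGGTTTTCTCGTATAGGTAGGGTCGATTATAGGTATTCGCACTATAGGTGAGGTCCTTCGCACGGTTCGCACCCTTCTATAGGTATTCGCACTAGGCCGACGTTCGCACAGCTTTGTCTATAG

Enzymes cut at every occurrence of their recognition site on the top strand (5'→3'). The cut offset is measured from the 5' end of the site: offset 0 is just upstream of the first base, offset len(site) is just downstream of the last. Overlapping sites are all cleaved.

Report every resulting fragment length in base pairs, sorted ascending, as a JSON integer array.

[2,2,2,7,8,8,9,12,13,13,13,14,15,16,17,17,19,27]

Scan for sites:
  ZebI TTCGCAC/5: at [26, 43, 58, 81, 126, 147, 156, 176, 193] ⇒ [31, 48, 63, 86, 131, 152, 161, 181, 198]
  TgoII TATAGGT/0: at [11, 19, 65, 73, 88, 102, 118, 133, 168] ⇒ [11, 19, 65, 73, 88, 102, 118, 133, 168]

Pooled cuts: [11, 19, 31, 48, 63, 65, 73, 86, 88, 102, 118, 131, 133, 152, 161, 168, 181, 198]

Fragment lengths:
  11→19: 8 bp
  19→31: 12 bp
  31→48: 17 bp
  48→63: 15 bp
  63→65: 2 bp
  65→73: 8 bp
  73→86: 13 bp
  86→88: 2 bp
  88→102: 14 bp
  102→118: 16 bp
  118→131: 13 bp
  131→133: 2 bp
  133→152: 19 bp
  152→161: 9 bp
  161→168: 7 bp
  168→181: 13 bp
  181→198: 17 bp
  198→11 (wrap): 214-198+11 = 27 bp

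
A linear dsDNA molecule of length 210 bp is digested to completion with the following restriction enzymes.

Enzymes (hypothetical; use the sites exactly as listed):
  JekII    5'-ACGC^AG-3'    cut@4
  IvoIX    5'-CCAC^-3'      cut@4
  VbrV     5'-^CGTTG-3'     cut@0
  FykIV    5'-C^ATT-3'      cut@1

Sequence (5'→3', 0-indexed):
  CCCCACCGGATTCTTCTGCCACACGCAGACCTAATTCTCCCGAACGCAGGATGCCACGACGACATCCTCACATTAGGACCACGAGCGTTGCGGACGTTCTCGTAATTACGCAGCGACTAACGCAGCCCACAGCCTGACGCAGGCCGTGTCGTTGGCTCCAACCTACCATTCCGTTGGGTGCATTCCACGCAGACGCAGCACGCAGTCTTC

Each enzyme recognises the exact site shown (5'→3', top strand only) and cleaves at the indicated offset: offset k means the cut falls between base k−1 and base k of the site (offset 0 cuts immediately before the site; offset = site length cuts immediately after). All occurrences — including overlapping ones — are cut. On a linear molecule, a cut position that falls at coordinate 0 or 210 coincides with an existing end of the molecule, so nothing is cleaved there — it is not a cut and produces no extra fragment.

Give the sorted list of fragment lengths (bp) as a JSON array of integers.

[2,3,4,4,6,6,7,7,7,7,9,10,10,10,11,12,14,16,18,21,26]

Site scan:
  JekII ACGCAG/4: at [22, 43, 107, 119, 136, 186, 192, 199] ⇒ [26, 47, 111, 123, 140, 190, 196, 203]
  IvoIX CCAC/4: at [2, 18, 53, 78, 126, 184] ⇒ [6, 22, 57, 82, 130, 188]
  VbrV CGTTG/0: at [85, 149, 171] ⇒ [85, 149, 171]
  FykIV CATT/1: at [70, 166, 180] ⇒ [71, 167, 181]

Pooled cuts: [6, 22, 26, 47, 57, 71, 82, 85, 111, 123, 130, 140, 149, 167, 171, 181, 188, 190, 196, 203]

Fragment lengths:
  [0,6): 6 bp
  [6,22): 16 bp
  [22,26): 4 bp
  [26,47): 21 bp
  [47,57): 10 bp
  [57,71): 14 bp
  [71,82): 11 bp
  [82,85): 3 bp
  [85,111): 26 bp
  [111,123): 12 bp
  [123,130): 7 bp
  [130,140): 10 bp
  [140,149): 9 bp
  [149,167): 18 bp
  [167,171): 4 bp
  [171,181): 10 bp
  [181,188): 7 bp
  [188,190): 2 bp
  [190,196): 6 bp
  [196,203): 7 bp
  [203,210): 7 bp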